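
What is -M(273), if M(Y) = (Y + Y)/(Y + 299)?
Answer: -21/22 ≈ -0.95455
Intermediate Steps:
M(Y) = 2*Y/(299 + Y) (M(Y) = (2*Y)/(299 + Y) = 2*Y/(299 + Y))
-M(273) = -2*273/(299 + 273) = -2*273/572 = -1*21/22 = -21/22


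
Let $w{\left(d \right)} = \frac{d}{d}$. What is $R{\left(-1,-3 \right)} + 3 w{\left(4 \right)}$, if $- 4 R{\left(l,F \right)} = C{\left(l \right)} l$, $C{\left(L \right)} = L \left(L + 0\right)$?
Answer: $\frac{13}{4} \approx 3.25$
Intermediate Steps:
$C{\left(L \right)} = L^{2}$ ($C{\left(L \right)} = L L = L^{2}$)
$w{\left(d \right)} = 1$
$R{\left(l,F \right)} = - \frac{l^{3}}{4}$ ($R{\left(l,F \right)} = - \frac{l^{2} l}{4} = - \frac{l^{3}}{4}$)
$R{\left(-1,-3 \right)} + 3 w{\left(4 \right)} = - \frac{\left(-1\right)^{3}}{4} + 3 \cdot 1 = \left(- \frac{1}{4}\right) \left(-1\right) + 3 = \frac{1}{4} + 3 = \frac{13}{4}$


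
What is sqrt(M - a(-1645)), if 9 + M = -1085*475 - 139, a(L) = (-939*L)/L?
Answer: 6*I*sqrt(14294) ≈ 717.34*I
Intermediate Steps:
a(L) = -939
M = -515523 (M = -9 + (-1085*475 - 139) = -9 + (-515375 - 139) = -9 - 515514 = -515523)
sqrt(M - a(-1645)) = sqrt(-515523 - 1*(-939)) = sqrt(-515523 + 939) = sqrt(-514584) = 6*I*sqrt(14294)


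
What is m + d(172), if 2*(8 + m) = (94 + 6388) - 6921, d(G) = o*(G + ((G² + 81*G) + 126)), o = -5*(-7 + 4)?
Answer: 1313965/2 ≈ 6.5698e+5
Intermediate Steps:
o = 15 (o = -5*(-3) = 15)
d(G) = 1890 + 15*G² + 1230*G (d(G) = 15*(G + ((G² + 81*G) + 126)) = 15*(G + (126 + G² + 81*G)) = 15*(126 + G² + 82*G) = 1890 + 15*G² + 1230*G)
m = -455/2 (m = -8 + ((94 + 6388) - 6921)/2 = -8 + (6482 - 6921)/2 = -8 + (½)*(-439) = -8 - 439/2 = -455/2 ≈ -227.50)
m + d(172) = -455/2 + (1890 + 15*172² + 1230*172) = -455/2 + (1890 + 15*29584 + 211560) = -455/2 + (1890 + 443760 + 211560) = -455/2 + 657210 = 1313965/2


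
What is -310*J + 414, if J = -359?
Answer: 111704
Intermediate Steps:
-310*J + 414 = -310*(-359) + 414 = 111290 + 414 = 111704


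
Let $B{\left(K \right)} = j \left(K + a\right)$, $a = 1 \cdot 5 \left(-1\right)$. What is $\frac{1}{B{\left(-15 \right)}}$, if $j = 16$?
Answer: $- \frac{1}{320} \approx -0.003125$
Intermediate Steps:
$a = -5$ ($a = 5 \left(-1\right) = -5$)
$B{\left(K \right)} = -80 + 16 K$ ($B{\left(K \right)} = 16 \left(K - 5\right) = 16 \left(-5 + K\right) = -80 + 16 K$)
$\frac{1}{B{\left(-15 \right)}} = \frac{1}{-80 + 16 \left(-15\right)} = \frac{1}{-80 - 240} = \frac{1}{-320} = - \frac{1}{320}$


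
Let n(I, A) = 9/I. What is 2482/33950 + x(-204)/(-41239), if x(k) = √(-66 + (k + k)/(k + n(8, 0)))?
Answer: 1241/16975 - I*√18728338/22310299 ≈ 0.073107 - 0.00019397*I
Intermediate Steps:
x(k) = √(-66 + 2*k/(9/8 + k)) (x(k) = √(-66 + (k + k)/(k + 9/8)) = √(-66 + (2*k)/(k + 9*(⅛))) = √(-66 + (2*k)/(k + 9/8)) = √(-66 + (2*k)/(9/8 + k)) = √(-66 + 2*k/(9/8 + k)))
2482/33950 + x(-204)/(-41239) = 2482/33950 + (√2*√((-297 - 256*(-204))/(9 + 8*(-204))))/(-41239) = 2482*(1/33950) + (√2*√((-297 + 52224)/(9 - 1632)))*(-1/41239) = 1241/16975 + (√2*√(51927/(-1623)))*(-1/41239) = 1241/16975 + (√2*√(-1/1623*51927))*(-1/41239) = 1241/16975 + (√2*√(-17309/541))*(-1/41239) = 1241/16975 + (√2*(I*√9364169/541))*(-1/41239) = 1241/16975 + (I*√18728338/541)*(-1/41239) = 1241/16975 - I*√18728338/22310299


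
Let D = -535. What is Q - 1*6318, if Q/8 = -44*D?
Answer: 182002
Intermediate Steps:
Q = 188320 (Q = 8*(-44*(-535)) = 8*23540 = 188320)
Q - 1*6318 = 188320 - 1*6318 = 188320 - 6318 = 182002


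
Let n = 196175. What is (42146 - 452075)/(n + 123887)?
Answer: -409929/320062 ≈ -1.2808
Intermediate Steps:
(42146 - 452075)/(n + 123887) = (42146 - 452075)/(196175 + 123887) = -409929/320062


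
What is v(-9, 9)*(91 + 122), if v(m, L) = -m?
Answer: 1917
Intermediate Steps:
v(-9, 9)*(91 + 122) = (-1*(-9))*(91 + 122) = 9*213 = 1917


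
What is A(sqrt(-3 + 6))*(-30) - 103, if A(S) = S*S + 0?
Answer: -193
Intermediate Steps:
A(S) = S**2 (A(S) = S**2 + 0 = S**2)
A(sqrt(-3 + 6))*(-30) - 103 = (sqrt(-3 + 6))**2*(-30) - 103 = (sqrt(3))**2*(-30) - 103 = 3*(-30) - 103 = -90 - 103 = -193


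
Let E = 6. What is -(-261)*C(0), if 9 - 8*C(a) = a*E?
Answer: 2349/8 ≈ 293.63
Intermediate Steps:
C(a) = 9/8 - 3*a/4 (C(a) = 9/8 - a*6/8 = 9/8 - 3*a/4)
-(-261)*C(0) = -(-261)*(9/8 - 3/4*0) = -(-261)*(9/8 + 0) = -(-261)*9/8 = -261*(-9/8) = 2349/8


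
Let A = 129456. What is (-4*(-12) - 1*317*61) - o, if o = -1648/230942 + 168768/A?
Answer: -2002495378217/103808429 ≈ -19290.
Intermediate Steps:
o = 134591236/103808429 (o = -1648/230942 + 168768/129456 = -1648*1/230942 + 168768*(1/129456) = -824/115471 + 1172/899 = 134591236/103808429 ≈ 1.2965)
(-4*(-12) - 1*317*61) - o = (-4*(-12) - 1*317*61) - 1*134591236/103808429 = (48 - 317*61) - 134591236/103808429 = (48 - 19337) - 134591236/103808429 = -19289 - 134591236/103808429 = -2002495378217/103808429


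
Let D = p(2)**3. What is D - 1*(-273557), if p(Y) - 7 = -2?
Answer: 273682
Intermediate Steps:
p(Y) = 5 (p(Y) = 7 - 2 = 5)
D = 125 (D = 5**3 = 125)
D - 1*(-273557) = 125 - 1*(-273557) = 125 + 273557 = 273682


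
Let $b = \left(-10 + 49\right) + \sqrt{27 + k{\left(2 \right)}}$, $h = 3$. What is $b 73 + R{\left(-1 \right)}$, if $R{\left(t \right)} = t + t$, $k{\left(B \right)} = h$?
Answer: $2845 + 73 \sqrt{30} \approx 3244.8$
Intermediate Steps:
$k{\left(B \right)} = 3$
$b = 39 + \sqrt{30}$ ($b = \left(-10 + 49\right) + \sqrt{27 + 3} = 39 + \sqrt{30} \approx 44.477$)
$R{\left(t \right)} = 2 t$
$b 73 + R{\left(-1 \right)} = \left(39 + \sqrt{30}\right) 73 + 2 \left(-1\right) = \left(2847 + 73 \sqrt{30}\right) - 2 = 2845 + 73 \sqrt{30}$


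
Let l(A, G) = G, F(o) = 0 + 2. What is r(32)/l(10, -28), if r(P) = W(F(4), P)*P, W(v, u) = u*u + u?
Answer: -8448/7 ≈ -1206.9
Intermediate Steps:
F(o) = 2
W(v, u) = u + u**2 (W(v, u) = u**2 + u = u + u**2)
r(P) = P**2*(1 + P) (r(P) = (P*(1 + P))*P = P**2*(1 + P))
r(32)/l(10, -28) = (32**2*(1 + 32))/(-28) = (1024*33)*(-1/28) = 33792*(-1/28) = -8448/7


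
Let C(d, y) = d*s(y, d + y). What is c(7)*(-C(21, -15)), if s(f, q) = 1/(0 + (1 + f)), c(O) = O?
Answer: 21/2 ≈ 10.500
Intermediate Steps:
s(f, q) = 1/(1 + f)
C(d, y) = d/(1 + y)
c(7)*(-C(21, -15)) = 7*(-21/(1 - 15)) = 7*(-21/(-14)) = 7*(-21*(-1)/14) = 7*(-1*(-3/2)) = 7*(3/2) = 21/2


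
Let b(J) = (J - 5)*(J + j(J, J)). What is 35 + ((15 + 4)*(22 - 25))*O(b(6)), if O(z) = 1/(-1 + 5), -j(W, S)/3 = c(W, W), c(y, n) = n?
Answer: 83/4 ≈ 20.750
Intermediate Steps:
j(W, S) = -3*W
b(J) = -2*J*(-5 + J) (b(J) = (J - 5)*(J - 3*J) = (-5 + J)*(-2*J) = -2*J*(-5 + J))
O(z) = ¼ (O(z) = 1/4 = ¼)
35 + ((15 + 4)*(22 - 25))*O(b(6)) = 35 + ((15 + 4)*(22 - 25))*(¼) = 35 + (19*(-3))*(¼) = 35 - 57*¼ = 35 - 57/4 = 83/4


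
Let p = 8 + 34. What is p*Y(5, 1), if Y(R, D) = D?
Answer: 42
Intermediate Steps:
p = 42
p*Y(5, 1) = 42*1 = 42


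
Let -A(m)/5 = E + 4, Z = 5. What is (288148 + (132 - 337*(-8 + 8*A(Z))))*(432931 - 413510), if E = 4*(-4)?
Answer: 2509503936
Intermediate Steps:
E = -16
A(m) = 60 (A(m) = -5*(-16 + 4) = -5*(-12) = 60)
(288148 + (132 - 337*(-8 + 8*A(Z))))*(432931 - 413510) = (288148 + (132 - 337*(-8 + 8*60)))*(432931 - 413510) = (288148 + (132 - 337*(-8 + 480)))*19421 = (288148 + (132 - 337*472))*19421 = (288148 + (132 - 159064))*19421 = (288148 - 158932)*19421 = 129216*19421 = 2509503936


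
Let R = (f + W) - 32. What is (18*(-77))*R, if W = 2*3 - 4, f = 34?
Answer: -5544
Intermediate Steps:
W = 2 (W = 6 - 4 = 2)
R = 4 (R = (34 + 2) - 32 = 36 - 32 = 4)
(18*(-77))*R = (18*(-77))*4 = -1386*4 = -5544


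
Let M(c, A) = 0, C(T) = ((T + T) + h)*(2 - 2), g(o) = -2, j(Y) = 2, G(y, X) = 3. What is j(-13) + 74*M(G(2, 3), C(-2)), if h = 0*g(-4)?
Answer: 2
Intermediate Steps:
h = 0 (h = 0*(-2) = 0)
C(T) = 0 (C(T) = ((T + T) + 0)*(2 - 2) = (2*T + 0)*0 = (2*T)*0 = 0)
j(-13) + 74*M(G(2, 3), C(-2)) = 2 + 74*0 = 2 + 0 = 2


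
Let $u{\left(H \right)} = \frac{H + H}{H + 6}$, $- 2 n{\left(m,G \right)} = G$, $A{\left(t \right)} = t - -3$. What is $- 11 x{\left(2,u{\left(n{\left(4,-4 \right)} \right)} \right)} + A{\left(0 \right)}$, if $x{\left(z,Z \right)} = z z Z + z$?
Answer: $-41$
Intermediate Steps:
$A{\left(t \right)} = 3 + t$ ($A{\left(t \right)} = t + 3 = 3 + t$)
$n{\left(m,G \right)} = - \frac{G}{2}$
$u{\left(H \right)} = \frac{2 H}{6 + H}$
$x{\left(z,Z \right)} = z + Z z^{2}$ ($x{\left(z,Z \right)} = z^{2} Z + z = Z z^{2} + z = z + Z z^{2}$)
$- 11 x{\left(2,u{\left(n{\left(4,-4 \right)} \right)} \right)} + A{\left(0 \right)} = - 11 \cdot 2 \left(1 + \frac{2 \left(\left(- \frac{1}{2}\right) \left(-4\right)\right)}{6 - -2} \cdot 2\right) + \left(3 + 0\right) = - 11 \cdot 2 \left(1 + 2 \cdot 2 \frac{1}{6 + 2} \cdot 2\right) + 3 = - 11 \cdot 2 \left(1 + 2 \cdot 2 \cdot \frac{1}{8} \cdot 2\right) + 3 = - 11 \cdot 2 \left(1 + \frac{1}{2} \cdot 2\right) + 3 = - 11 \cdot 2 \left(1 + 1\right) + 3 = - 11 \cdot 2 \cdot 2 + 3 = \left(-11\right) 4 + 3 = -44 + 3 = -41$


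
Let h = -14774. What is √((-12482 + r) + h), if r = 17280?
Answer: 2*I*√2494 ≈ 99.88*I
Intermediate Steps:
√((-12482 + r) + h) = √((-12482 + 17280) - 14774) = √(4798 - 14774) = √(-9976) = 2*I*√2494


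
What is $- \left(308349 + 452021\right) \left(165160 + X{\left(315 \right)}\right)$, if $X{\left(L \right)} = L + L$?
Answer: $-126061742300$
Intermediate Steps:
$X{\left(L \right)} = 2 L$
$- \left(308349 + 452021\right) \left(165160 + X{\left(315 \right)}\right) = - \left(308349 + 452021\right) \left(165160 + 2 \cdot 315\right) = - 760370 \left(165160 + 630\right) = - 760370 \cdot 165790 = \left(-1\right) 126061742300 = -126061742300$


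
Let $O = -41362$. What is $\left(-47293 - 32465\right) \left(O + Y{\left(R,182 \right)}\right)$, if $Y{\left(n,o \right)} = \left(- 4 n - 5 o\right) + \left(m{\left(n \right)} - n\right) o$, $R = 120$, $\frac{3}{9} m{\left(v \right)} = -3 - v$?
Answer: $10508116500$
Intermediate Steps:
$m{\left(v \right)} = -9 - 3 v$ ($m{\left(v \right)} = 3 \left(-3 - v\right) = -9 - 3 v$)
$Y{\left(n,o \right)} = - 5 o - 4 n + o \left(-9 - 4 n\right)$ ($Y{\left(n,o \right)} = \left(- 4 n - 5 o\right) + \left(\left(-9 - 3 n\right) - n\right) o = \left(- 5 o - 4 n\right) + \left(-9 - 4 n\right) o = \left(- 5 o - 4 n\right) + o \left(-9 - 4 n\right) = - 5 o - 4 n + o \left(-9 - 4 n\right)$)
$\left(-47293 - 32465\right) \left(O + Y{\left(R,182 \right)}\right) = \left(-47293 - 32465\right) \left(-41362 - \left(3028 + 87360\right)\right) = - 79758 \left(-41362 - 90388\right) = \left(-79758\right) \left(-131750\right) = 10508116500$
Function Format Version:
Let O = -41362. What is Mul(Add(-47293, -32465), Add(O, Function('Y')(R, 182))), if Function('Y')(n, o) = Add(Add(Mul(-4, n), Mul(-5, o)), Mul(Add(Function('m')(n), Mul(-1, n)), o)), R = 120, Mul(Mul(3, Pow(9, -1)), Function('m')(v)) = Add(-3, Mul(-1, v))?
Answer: 10508116500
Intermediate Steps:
Function('m')(v) = Add(-9, Mul(-3, v)) (Function('m')(v) = Mul(3, Add(-3, Mul(-1, v))) = Add(-9, Mul(-3, v)))
Function('Y')(n, o) = Add(Mul(-5, o), Mul(-4, n), Mul(o, Add(-9, Mul(-4, n)))) (Function('Y')(n, o) = Add(Add(Mul(-4, n), Mul(-5, o)), Mul(Add(Add(-9, Mul(-3, n)), Mul(-1, n)), o)) = Add(Add(Mul(-5, o), Mul(-4, n)), Mul(Add(-9, Mul(-4, n)), o)) = Add(Add(Mul(-5, o), Mul(-4, n)), Mul(o, Add(-9, Mul(-4, n)))) = Add(Mul(-5, o), Mul(-4, n), Mul(o, Add(-9, Mul(-4, n)))))
Mul(Add(-47293, -32465), Add(O, Function('Y')(R, 182))) = Mul(Add(-47293, -32465), Add(-41362, Add(Mul(-14, 182), Mul(-4, 120), Mul(-4, 120, 182)))) = Mul(-79758, Add(-41362, Add(-2548, -480, -87360))) = Mul(-79758, Add(-41362, -90388)) = Mul(-79758, -131750) = 10508116500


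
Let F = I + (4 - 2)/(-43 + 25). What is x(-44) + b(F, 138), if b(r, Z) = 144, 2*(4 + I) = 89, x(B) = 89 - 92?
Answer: 141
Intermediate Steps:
x(B) = -3
I = 81/2 (I = -4 + (1/2)*89 = -4 + 89/2 = 81/2 ≈ 40.500)
F = 727/18 (F = 81/2 + (4 - 2)/(-43 + 25) = 81/2 + 2/(-18) = 81/2 + 2*(-1/18) = 81/2 - 1/9 = 727/18 ≈ 40.389)
x(-44) + b(F, 138) = -3 + 144 = 141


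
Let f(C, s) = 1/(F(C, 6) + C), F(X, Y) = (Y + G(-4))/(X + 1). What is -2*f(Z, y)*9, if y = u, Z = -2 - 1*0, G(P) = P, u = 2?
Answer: 9/2 ≈ 4.5000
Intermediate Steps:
Z = -2 (Z = -2 + 0 = -2)
y = 2
F(X, Y) = (-4 + Y)/(1 + X) (F(X, Y) = (Y - 4)/(X + 1) = (-4 + Y)/(1 + X))
f(C, s) = 1/(C + 2/(1 + C)) (f(C, s) = 1/((-4 + 6)/(1 + C) + C) = 1/(2/(1 + C) + C) = 1/(C + 2/(1 + C)))
-2*f(Z, y)*9 = -2*(1 - 2)/(2 - 2*(1 - 2))*9 = -2*(-1)/(2 - 2*(-1))*9 = -2*(-1)/(2 + 2)*9 = -2*(-1)/4*9 = -(-1)/2*9 = -2*(-¼)*9 = (½)*9 = 9/2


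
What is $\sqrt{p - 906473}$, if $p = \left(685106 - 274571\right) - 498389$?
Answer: $i \sqrt{994327} \approx 997.16 i$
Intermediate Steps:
$p = -87854$ ($p = 410535 - 498389 = -87854$)
$\sqrt{p - 906473} = \sqrt{-87854 - 906473} = \sqrt{-994327} = i \sqrt{994327}$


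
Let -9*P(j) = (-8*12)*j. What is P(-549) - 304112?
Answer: -309968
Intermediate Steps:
P(j) = 32*j/3 (P(j) = -(-8*12)*j/9 = -(-32)*j/3 = 32*j/3)
P(-549) - 304112 = (32/3)*(-549) - 304112 = -5856 - 304112 = -309968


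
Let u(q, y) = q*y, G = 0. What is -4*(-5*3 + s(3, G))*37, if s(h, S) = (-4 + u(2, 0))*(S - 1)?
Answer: 1628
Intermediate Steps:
s(h, S) = 4 - 4*S (s(h, S) = (-4 + 2*0)*(S - 1) = (-4 + 0)*(-1 + S) = -4*(-1 + S) = 4 - 4*S)
-4*(-5*3 + s(3, G))*37 = -4*(-5*3 + (4 - 4*0))*37 = -4*(-15 + (4 + 0))*37 = -4*(-15 + 4)*37 = -4*(-11)*37 = 44*37 = 1628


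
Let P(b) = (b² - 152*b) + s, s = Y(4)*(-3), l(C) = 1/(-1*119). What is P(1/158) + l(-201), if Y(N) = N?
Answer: -38531341/2970716 ≈ -12.970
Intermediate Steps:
l(C) = -1/119 (l(C) = 1/(-119) = -1/119)
s = -12 (s = 4*(-3) = -12)
P(b) = -12 + b² - 152*b (P(b) = (b² - 152*b) - 12 = -12 + b² - 152*b)
P(1/158) + l(-201) = (-12 + (1/158)² - 152/158) - 1/119 = (-12 + (1/158)² - 152*1/158) - 1/119 = (-12 + 1/24964 - 76/79) - 1/119 = -323583/24964 - 1/119 = -38531341/2970716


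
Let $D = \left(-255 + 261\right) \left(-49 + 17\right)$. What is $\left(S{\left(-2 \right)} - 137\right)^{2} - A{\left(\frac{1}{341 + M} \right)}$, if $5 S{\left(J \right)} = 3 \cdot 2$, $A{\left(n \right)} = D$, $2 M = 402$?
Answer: $\frac{465841}{25} \approx 18634.0$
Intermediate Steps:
$M = 201$ ($M = \frac{1}{2} \cdot 402 = 201$)
$D = -192$ ($D = 6 \left(-32\right) = -192$)
$A{\left(n \right)} = -192$
$S{\left(J \right)} = \frac{6}{5}$ ($S{\left(J \right)} = \frac{3 \cdot 2}{5} = \frac{1}{5} \cdot 6 = \frac{6}{5}$)
$\left(S{\left(-2 \right)} - 137\right)^{2} - A{\left(\frac{1}{341 + M} \right)} = \left(\frac{6}{5} - 137\right)^{2} - -192 = \left(- \frac{679}{5}\right)^{2} + 192 = \frac{461041}{25} + 192 = \frac{465841}{25}$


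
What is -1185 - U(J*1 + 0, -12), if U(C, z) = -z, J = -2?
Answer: -1197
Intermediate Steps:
-1185 - U(J*1 + 0, -12) = -1185 - (-1)*(-12) = -1185 - 1*12 = -1185 - 12 = -1197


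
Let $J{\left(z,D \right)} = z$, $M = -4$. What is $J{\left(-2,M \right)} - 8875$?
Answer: $-8877$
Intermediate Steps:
$J{\left(-2,M \right)} - 8875 = -2 - 8875 = -8877$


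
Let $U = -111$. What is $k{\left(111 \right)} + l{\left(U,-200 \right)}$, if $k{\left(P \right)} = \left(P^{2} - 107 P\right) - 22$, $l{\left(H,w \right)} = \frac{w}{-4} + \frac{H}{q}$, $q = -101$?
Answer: $\frac{47783}{101} \approx 473.1$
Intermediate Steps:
$l{\left(H,w \right)} = - \frac{w}{4} - \frac{H}{101}$ ($l{\left(H,w \right)} = \frac{w}{-4} + \frac{H}{-101} = w \left(- \frac{1}{4}\right) + H \left(- \frac{1}{101}\right) = - \frac{w}{4} - \frac{H}{101}$)
$k{\left(P \right)} = -22 + P^{2} - 107 P$ ($k{\left(P \right)} = \left(P^{2} - 107 P\right) - 22 = -22 + P^{2} - 107 P$)
$k{\left(111 \right)} + l{\left(U,-200 \right)} = \left(-22 + 111^{2} - 11877\right) - - \frac{5161}{101} = \left(-22 + 12321 - 11877\right) + \left(50 + \frac{111}{101}\right) = 422 + \frac{5161}{101} = \frac{47783}{101}$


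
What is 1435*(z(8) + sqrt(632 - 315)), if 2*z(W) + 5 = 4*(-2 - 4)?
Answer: -41615/2 + 1435*sqrt(317) ≈ 4741.9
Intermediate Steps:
z(W) = -29/2 (z(W) = -5/2 + (4*(-2 - 4))/2 = -5/2 + (4*(-6))/2 = -5/2 + (1/2)*(-24) = -5/2 - 12 = -29/2)
1435*(z(8) + sqrt(632 - 315)) = 1435*(-29/2 + sqrt(632 - 315)) = 1435*(-29/2 + sqrt(317)) = -41615/2 + 1435*sqrt(317)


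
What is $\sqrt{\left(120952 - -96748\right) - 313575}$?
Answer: $5 i \sqrt{3835} \approx 309.64 i$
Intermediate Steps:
$\sqrt{\left(120952 - -96748\right) - 313575} = \sqrt{\left(120952 + 96748\right) - 313575} = \sqrt{217700 - 313575} = \sqrt{-95875} = 5 i \sqrt{3835}$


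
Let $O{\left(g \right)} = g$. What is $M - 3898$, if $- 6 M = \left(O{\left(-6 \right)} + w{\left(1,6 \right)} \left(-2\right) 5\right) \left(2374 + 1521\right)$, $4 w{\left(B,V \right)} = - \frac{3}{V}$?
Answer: $- \frac{19547}{24} \approx -814.46$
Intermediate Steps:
$w{\left(B,V \right)} = - \frac{3}{4 V}$ ($w{\left(B,V \right)} = \frac{\left(-3\right) \frac{1}{V}}{4} = - \frac{3}{4 V}$)
$M = \frac{74005}{24}$ ($M = - \frac{\left(-6 + - \frac{3}{4 \cdot 6} \left(-2\right) 5\right) \left(2374 + 1521\right)}{6} = - \frac{\left(-6 + \left(- \frac{3}{4}\right) \frac{1}{6} \left(-2\right) 5\right) 3895}{6} = - \frac{\left(-6 + \left(- \frac{1}{8}\right) \left(-2\right) 5\right) 3895}{6} = - \frac{\left(-6 + \frac{1}{4} \cdot 5\right) 3895}{6} = - \frac{\left(-6 + \frac{5}{4}\right) 3895}{6} = - \frac{\left(- \frac{19}{4}\right) 3895}{6} = \left(- \frac{1}{6}\right) \left(- \frac{74005}{4}\right) = \frac{74005}{24} \approx 3083.5$)
$M - 3898 = \frac{74005}{24} - 3898 = - \frac{19547}{24}$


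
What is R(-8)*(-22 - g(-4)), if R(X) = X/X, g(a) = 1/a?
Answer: -87/4 ≈ -21.750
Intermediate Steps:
g(a) = 1/a
R(X) = 1
R(-8)*(-22 - g(-4)) = 1*(-22 - 1/(-4)) = 1*(-22 - 1*(-1/4)) = 1*(-22 + 1/4) = 1*(-87/4) = -87/4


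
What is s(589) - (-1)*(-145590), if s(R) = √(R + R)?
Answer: -145590 + √1178 ≈ -1.4556e+5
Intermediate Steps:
s(R) = √2*√R (s(R) = √(2*R) = √2*√R)
s(589) - (-1)*(-145590) = √2*√589 - (-1)*(-145590) = √1178 - 1*145590 = √1178 - 145590 = -145590 + √1178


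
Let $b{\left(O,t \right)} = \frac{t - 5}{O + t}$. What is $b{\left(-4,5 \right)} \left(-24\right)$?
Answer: $0$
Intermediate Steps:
$b{\left(O,t \right)} = \frac{-5 + t}{O + t}$
$b{\left(-4,5 \right)} \left(-24\right) = \frac{-5 + 5}{-4 + 5} \left(-24\right) = 1^{-1} \cdot 0 \left(-24\right) = 1 \cdot 0 \left(-24\right) = 0 \left(-24\right) = 0$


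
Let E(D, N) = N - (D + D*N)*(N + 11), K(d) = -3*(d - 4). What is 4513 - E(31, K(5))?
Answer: 4020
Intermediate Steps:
K(d) = 12 - 3*d (K(d) = -3*(-4 + d) = 12 - 3*d)
E(D, N) = N - (11 + N)*(D + D*N) (E(D, N) = N - (D + D*N)*(11 + N) = N - (11 + N)*(D + D*N))
4513 - E(31, K(5)) = 4513 - ((12 - 3*5) - 11*31 - 1*31*(12 - 3*5)² - 12*31*(12 - 3*5)) = 4513 - ((12 - 15) - 341 - 1*31*(12 - 15)² - 12*31*(12 - 15)) = 4513 - (-3 - 341 - 1*31*(-3)² - 12*31*(-3)) = 4513 - (-3 - 341 - 1*31*9 + 1116) = 4513 - (-3 - 341 - 279 + 1116) = 4513 - 1*493 = 4513 - 493 = 4020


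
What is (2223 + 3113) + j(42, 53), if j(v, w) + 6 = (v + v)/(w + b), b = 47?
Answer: 133271/25 ≈ 5330.8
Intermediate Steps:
j(v, w) = -6 + 2*v/(47 + w) (j(v, w) = -6 + (v + v)/(w + 47) = -6 + (2*v)/(47 + w) = -6 + 2*v/(47 + w))
(2223 + 3113) + j(42, 53) = (2223 + 3113) + 2*(-141 + 42 - 3*53)/(47 + 53) = 5336 + 2*(-141 + 42 - 159)/100 = 5336 + 2*(1/100)*(-258) = 5336 - 129/25 = 133271/25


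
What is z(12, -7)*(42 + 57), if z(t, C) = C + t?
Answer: 495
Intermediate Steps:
z(12, -7)*(42 + 57) = (-7 + 12)*(42 + 57) = 5*99 = 495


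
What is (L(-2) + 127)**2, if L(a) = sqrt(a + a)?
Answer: 16125 + 508*I ≈ 16125.0 + 508.0*I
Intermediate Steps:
L(a) = sqrt(2)*sqrt(a) (L(a) = sqrt(2*a) = sqrt(2)*sqrt(a))
(L(-2) + 127)**2 = (sqrt(2)*sqrt(-2) + 127)**2 = (sqrt(2)*(I*sqrt(2)) + 127)**2 = (2*I + 127)**2 = (127 + 2*I)**2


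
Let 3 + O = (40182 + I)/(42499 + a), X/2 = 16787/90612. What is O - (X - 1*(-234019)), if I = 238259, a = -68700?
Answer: -277811796663265/1187062506 ≈ -2.3403e+5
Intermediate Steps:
X = 16787/45306 (X = 2*(16787/90612) = 16787/45306 ≈ 0.37052)
O = -357044/26201 (O = -3 + (40182 + 238259)/(42499 - 68700) = -3 + 278441/(-26201) = -3 + 278441*(-1/26201) = -3 - 278441/26201 = -357044/26201 ≈ -13.627)
O - (X - 1*(-234019)) = -357044/26201 - (16787/45306 - 1*(-234019)) = -357044/26201 - (16787/45306 + 234019) = -357044/26201 - 1*10602481601/45306 = -357044/26201 - 10602481601/45306 = -277811796663265/1187062506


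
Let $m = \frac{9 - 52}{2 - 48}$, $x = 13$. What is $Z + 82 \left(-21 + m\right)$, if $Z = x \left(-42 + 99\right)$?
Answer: $- \frac{20800}{23} \approx -904.35$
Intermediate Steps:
$m = \frac{43}{46}$ ($m = - \frac{43}{-46} = \left(-43\right) \left(- \frac{1}{46}\right) = \frac{43}{46} \approx 0.93478$)
$Z = 741$ ($Z = 13 \left(-42 + 99\right) = 13 \cdot 57 = 741$)
$Z + 82 \left(-21 + m\right) = 741 + 82 \left(-21 + \frac{43}{46}\right) = 741 + 82 \left(- \frac{923}{46}\right) = 741 - \frac{37843}{23} = - \frac{20800}{23}$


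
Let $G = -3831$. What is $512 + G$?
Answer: $-3319$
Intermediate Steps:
$512 + G = 512 - 3831 = -3319$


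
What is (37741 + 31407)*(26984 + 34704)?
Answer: 4265601824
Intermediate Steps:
(37741 + 31407)*(26984 + 34704) = 69148*61688 = 4265601824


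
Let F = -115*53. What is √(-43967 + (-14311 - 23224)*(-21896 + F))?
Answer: √1050598218 ≈ 32413.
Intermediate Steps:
F = -6095
√(-43967 + (-14311 - 23224)*(-21896 + F)) = √(-43967 + (-14311 - 23224)*(-21896 - 6095)) = √(-43967 - 37535*(-27991)) = √(-43967 + 1050642185) = √1050598218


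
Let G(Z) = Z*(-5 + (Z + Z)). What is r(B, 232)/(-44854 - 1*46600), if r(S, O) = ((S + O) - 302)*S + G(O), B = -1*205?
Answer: -162863/91454 ≈ -1.7808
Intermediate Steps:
B = -205
G(Z) = Z*(-5 + 2*Z)
r(S, O) = O*(-5 + 2*O) + S*(-302 + O + S) (r(S, O) = ((S + O) - 302)*S + O*(-5 + 2*O) = ((O + S) - 302)*S + O*(-5 + 2*O) = (-302 + O + S)*S + O*(-5 + 2*O) = S*(-302 + O + S) + O*(-5 + 2*O) = O*(-5 + 2*O) + S*(-302 + O + S))
r(B, 232)/(-44854 - 1*46600) = ((-205)² - 302*(-205) + 232*(-205) + 232*(-5 + 2*232))/(-44854 - 1*46600) = (42025 + 61910 - 47560 + 232*(-5 + 464))/(-44854 - 46600) = (42025 + 61910 - 47560 + 232*459)/(-91454) = (42025 + 61910 - 47560 + 106488)*(-1/91454) = 162863*(-1/91454) = -162863/91454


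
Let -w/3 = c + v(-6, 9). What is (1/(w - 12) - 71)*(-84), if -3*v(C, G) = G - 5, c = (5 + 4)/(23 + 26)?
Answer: 2503032/419 ≈ 5973.8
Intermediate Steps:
c = 9/49 ≈ 0.18367
v(C, G) = 5/3 - G/3 (v(C, G) = -(G - 5)/3 = -(-5 + G)/3 = 5/3 - G/3)
w = 169/49 (w = -3*(9/49 + (5/3 - ⅓*9)) = -3*(9/49 + (5/3 - 3)) = -3*(9/49 - 4/3) = -3*(-169/147) = 169/49 ≈ 3.4490)
(1/(w - 12) - 71)*(-84) = (1/(169/49 - 12) - 71)*(-84) = (1/(-419/49) - 71)*(-84) = (-49/419 - 71)*(-84) = -29798/419*(-84) = 2503032/419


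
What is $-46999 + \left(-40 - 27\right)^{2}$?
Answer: $-42510$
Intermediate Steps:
$-46999 + \left(-40 - 27\right)^{2} = -46999 + \left(-67\right)^{2} = -46999 + 4489 = -42510$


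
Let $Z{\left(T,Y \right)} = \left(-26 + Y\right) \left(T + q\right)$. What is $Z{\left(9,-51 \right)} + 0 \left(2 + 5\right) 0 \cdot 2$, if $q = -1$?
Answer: $-616$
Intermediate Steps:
$Z{\left(T,Y \right)} = \left(-1 + T\right) \left(-26 + Y\right)$ ($Z{\left(T,Y \right)} = \left(-26 + Y\right) \left(T - 1\right) = \left(-26 + Y\right) \left(-1 + T\right) = \left(-1 + T\right) \left(-26 + Y\right)$)
$Z{\left(9,-51 \right)} + 0 \left(2 + 5\right) 0 \cdot 2 = \left(26 - -51 - 234 + 9 \left(-51\right)\right) + 0 \left(2 + 5\right) 0 \cdot 2 = \left(26 + 51 - 234 - 459\right) + 0 \cdot 7 \cdot 0 \cdot 2 = -616 + 0 \cdot 0 \cdot 2 = -616 + 0 \cdot 2 = -616 + 0 = -616$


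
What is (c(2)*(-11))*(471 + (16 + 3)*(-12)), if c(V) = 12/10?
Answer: -16038/5 ≈ -3207.6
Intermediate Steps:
c(V) = 6/5 (c(V) = 12*(⅒) = 6/5)
(c(2)*(-11))*(471 + (16 + 3)*(-12)) = ((6/5)*(-11))*(471 + (16 + 3)*(-12)) = -66*(471 + 19*(-12))/5 = -66*(471 - 228)/5 = -66/5*243 = -16038/5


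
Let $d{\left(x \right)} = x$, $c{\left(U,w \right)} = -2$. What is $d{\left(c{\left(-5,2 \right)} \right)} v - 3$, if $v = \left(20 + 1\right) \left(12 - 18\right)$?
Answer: $249$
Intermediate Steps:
$v = -126$ ($v = 21 \left(-6\right) = -126$)
$d{\left(c{\left(-5,2 \right)} \right)} v - 3 = \left(-2\right) \left(-126\right) - 3 = 252 - 3 = 249$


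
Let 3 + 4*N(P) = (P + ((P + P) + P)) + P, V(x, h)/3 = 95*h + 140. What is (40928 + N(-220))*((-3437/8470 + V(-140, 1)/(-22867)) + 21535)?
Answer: 96889164732983127/110676280 ≈ 8.7543e+8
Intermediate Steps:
V(x, h) = 420 + 285*h (V(x, h) = 3*(95*h + 140) = 3*(140 + 95*h) = 420 + 285*h)
N(P) = -¾ + 5*P/4 (N(P) = -¾ + ((P + ((P + P) + P)) + P)/4 = -¾ + ((P + (2*P + P)) + P)/4 = -¾ + ((P + 3*P) + P)/4 = -¾ + (4*P + P)/4 = -¾ + (5*P)/4 = -¾ + 5*P/4)
(40928 + N(-220))*((-3437/8470 + V(-140, 1)/(-22867)) + 21535) = (40928 + (-¾ + (5/4)*(-220)))*((-3437/8470 + (420 + 285*1)/(-22867)) + 21535) = (40928 + (-¾ - 275))*((-3437*1/8470 + (420 + 285)*(-1/22867)) + 21535) = (40928 - 1103/4)*((-491/1210 + 705*(-1/22867)) + 21535) = 162609*((-491/1210 - 705/22867) + 21535)/4 = 162609*(-12080747/27669070 + 21535)/4 = (162609/4)*(595841341703/27669070) = 96889164732983127/110676280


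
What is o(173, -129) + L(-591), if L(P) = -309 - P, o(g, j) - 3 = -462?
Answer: -177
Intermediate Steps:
o(g, j) = -459 (o(g, j) = 3 - 462 = -459)
o(173, -129) + L(-591) = -459 + (-309 - 1*(-591)) = -459 + (-309 + 591) = -459 + 282 = -177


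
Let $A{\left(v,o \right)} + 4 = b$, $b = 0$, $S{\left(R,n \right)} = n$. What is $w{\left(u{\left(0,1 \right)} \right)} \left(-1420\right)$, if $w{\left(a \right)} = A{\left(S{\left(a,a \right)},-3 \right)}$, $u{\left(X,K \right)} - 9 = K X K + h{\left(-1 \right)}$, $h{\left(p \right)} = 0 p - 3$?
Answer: $5680$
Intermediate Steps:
$h{\left(p \right)} = -3$ ($h{\left(p \right)} = 0 - 3 = -3$)
$u{\left(X,K \right)} = 6 + X K^{2}$ ($u{\left(X,K \right)} = 9 + \left(K X K - 3\right) = 9 + \left(X K^{2} - 3\right) = 9 + \left(-3 + X K^{2}\right) = 6 + X K^{2}$)
$A{\left(v,o \right)} = -4$ ($A{\left(v,o \right)} = -4 + 0 = -4$)
$w{\left(a \right)} = -4$
$w{\left(u{\left(0,1 \right)} \right)} \left(-1420\right) = \left(-4\right) \left(-1420\right) = 5680$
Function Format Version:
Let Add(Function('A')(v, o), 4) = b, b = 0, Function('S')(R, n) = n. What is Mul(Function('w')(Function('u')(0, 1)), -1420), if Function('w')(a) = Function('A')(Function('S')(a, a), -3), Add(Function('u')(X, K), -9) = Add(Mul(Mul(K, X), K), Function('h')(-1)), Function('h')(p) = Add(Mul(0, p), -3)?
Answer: 5680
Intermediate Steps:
Function('h')(p) = -3 (Function('h')(p) = Add(0, -3) = -3)
Function('u')(X, K) = Add(6, Mul(X, Pow(K, 2))) (Function('u')(X, K) = Add(9, Add(Mul(Mul(K, X), K), -3)) = Add(9, Add(Mul(X, Pow(K, 2)), -3)) = Add(9, Add(-3, Mul(X, Pow(K, 2)))) = Add(6, Mul(X, Pow(K, 2))))
Function('A')(v, o) = -4 (Function('A')(v, o) = Add(-4, 0) = -4)
Function('w')(a) = -4
Mul(Function('w')(Function('u')(0, 1)), -1420) = Mul(-4, -1420) = 5680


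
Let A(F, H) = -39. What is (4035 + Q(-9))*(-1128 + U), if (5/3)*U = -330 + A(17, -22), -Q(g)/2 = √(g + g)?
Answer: -5444829 + 40482*I*√2/5 ≈ -5.4448e+6 + 11450.0*I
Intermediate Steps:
Q(g) = -2*√2*√g (Q(g) = -2*√(g + g) = -2*√2*√g)
U = -1107/5 (U = 3*(-330 - 39)/5 = (⅗)*(-369) = -1107/5 ≈ -221.40)
(4035 + Q(-9))*(-1128 + U) = (4035 - 2*√2*√(-9))*(-1128 - 1107/5) = (4035 - 2*√2*3*I)*(-6747/5) = (4035 - 6*I*√2)*(-6747/5) = -5444829 + 40482*I*√2/5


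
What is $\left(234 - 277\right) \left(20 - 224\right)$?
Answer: $8772$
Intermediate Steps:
$\left(234 - 277\right) \left(20 - 224\right) = \left(-43\right) \left(-204\right) = 8772$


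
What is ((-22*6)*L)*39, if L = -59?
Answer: 303732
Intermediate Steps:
((-22*6)*L)*39 = (-22*6*(-59))*39 = -132*(-59)*39 = 7788*39 = 303732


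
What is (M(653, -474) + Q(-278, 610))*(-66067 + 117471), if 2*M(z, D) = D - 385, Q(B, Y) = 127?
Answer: -15549710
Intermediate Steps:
M(z, D) = -385/2 + D/2 (M(z, D) = (D - 385)/2 = (-385 + D)/2 = -385/2 + D/2)
(M(653, -474) + Q(-278, 610))*(-66067 + 117471) = ((-385/2 + (1/2)*(-474)) + 127)*(-66067 + 117471) = ((-385/2 - 237) + 127)*51404 = (-859/2 + 127)*51404 = -605/2*51404 = -15549710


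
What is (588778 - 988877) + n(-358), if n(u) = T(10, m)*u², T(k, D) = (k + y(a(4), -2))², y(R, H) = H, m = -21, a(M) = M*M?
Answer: 7802397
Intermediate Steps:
a(M) = M²
T(k, D) = (-2 + k)² (T(k, D) = (k - 2)² = (-2 + k)²)
n(u) = 64*u² (n(u) = (-2 + 10)²*u² = 8²*u² = 64*u²)
(588778 - 988877) + n(-358) = (588778 - 988877) + 64*(-358)² = -400099 + 64*128164 = -400099 + 8202496 = 7802397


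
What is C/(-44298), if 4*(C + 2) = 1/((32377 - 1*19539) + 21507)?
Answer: 274759/6085659240 ≈ 4.5149e-5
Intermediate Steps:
C = -274759/137380 (C = -2 + 1/(4*((32377 - 1*19539) + 21507)) = -2 + 1/(4*((32377 - 19539) + 21507)) = -2 + 1/(4*(12838 + 21507)) = -2 + (¼)/34345 = -2 + (¼)*(1/34345) = -2 + 1/137380 = -274759/137380 ≈ -2.0000)
C/(-44298) = -274759/137380/(-44298) = -274759/137380*(-1/44298) = 274759/6085659240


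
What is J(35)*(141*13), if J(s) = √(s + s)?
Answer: 1833*√70 ≈ 15336.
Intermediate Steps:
J(s) = √2*√s (J(s) = √(2*s) = √2*√s)
J(35)*(141*13) = (√2*√35)*(141*13) = √70*1833 = 1833*√70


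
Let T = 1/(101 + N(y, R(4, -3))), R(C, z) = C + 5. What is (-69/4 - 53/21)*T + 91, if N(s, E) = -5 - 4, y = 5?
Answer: 701587/7728 ≈ 90.785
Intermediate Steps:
R(C, z) = 5 + C
N(s, E) = -9
T = 1/92 (T = 1/(101 - 9) = 1/92 ≈ 0.010870)
(-69/4 - 53/21)*T + 91 = (-69/4 - 53/21)*(1/92) + 91 = -1661/84*1/92 + 91 = -1661/7728 + 91 = 701587/7728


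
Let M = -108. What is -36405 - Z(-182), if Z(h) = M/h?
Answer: -3312909/91 ≈ -36406.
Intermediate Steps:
Z(h) = -108/h
-36405 - Z(-182) = -36405 - (-108)/(-182) = -36405 - (-108)*(-1)/182 = -36405 - 1*54/91 = -36405 - 54/91 = -3312909/91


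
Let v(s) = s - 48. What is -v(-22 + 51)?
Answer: 19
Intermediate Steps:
v(s) = -48 + s
-v(-22 + 51) = -(-48 + (-22 + 51)) = -(-48 + 29) = -1*(-19) = 19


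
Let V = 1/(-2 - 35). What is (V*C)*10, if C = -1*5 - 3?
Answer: 80/37 ≈ 2.1622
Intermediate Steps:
V = -1/37 (V = 1/(-37) = -1/37 ≈ -0.027027)
C = -8 (C = -5 - 3 = -8)
(V*C)*10 = -1/37*(-8)*10 = (8/37)*10 = 80/37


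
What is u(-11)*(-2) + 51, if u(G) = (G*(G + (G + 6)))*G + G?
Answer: 3945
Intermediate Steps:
u(G) = G + G**2*(6 + 2*G) (u(G) = (G*(G + (6 + G)))*G + G = (G*(6 + 2*G))*G + G = G**2*(6 + 2*G) + G = G + G**2*(6 + 2*G))
u(-11)*(-2) + 51 = -11*(1 + 2*(-11)**2 + 6*(-11))*(-2) + 51 = -11*(1 + 2*121 - 66)*(-2) + 51 = -11*(1 + 242 - 66)*(-2) + 51 = -11*177*(-2) + 51 = -1947*(-2) + 51 = 3894 + 51 = 3945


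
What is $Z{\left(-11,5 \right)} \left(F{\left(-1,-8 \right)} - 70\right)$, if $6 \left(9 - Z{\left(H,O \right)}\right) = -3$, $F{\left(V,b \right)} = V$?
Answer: $- \frac{1349}{2} \approx -674.5$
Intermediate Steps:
$Z{\left(H,O \right)} = \frac{19}{2}$ ($Z{\left(H,O \right)} = 9 - - \frac{1}{2} = 9 + \frac{1}{2} = \frac{19}{2}$)
$Z{\left(-11,5 \right)} \left(F{\left(-1,-8 \right)} - 70\right) = \frac{19 \left(-1 - 70\right)}{2} = \frac{19}{2} \left(-71\right) = - \frac{1349}{2}$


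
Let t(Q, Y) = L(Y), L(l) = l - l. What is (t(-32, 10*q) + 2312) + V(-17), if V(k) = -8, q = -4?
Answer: 2304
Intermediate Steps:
L(l) = 0
t(Q, Y) = 0
(t(-32, 10*q) + 2312) + V(-17) = (0 + 2312) - 8 = 2312 - 8 = 2304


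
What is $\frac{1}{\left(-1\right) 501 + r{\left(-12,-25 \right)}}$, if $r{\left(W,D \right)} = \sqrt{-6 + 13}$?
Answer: $- \frac{501}{250994} - \frac{\sqrt{7}}{250994} \approx -0.0020066$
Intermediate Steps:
$r{\left(W,D \right)} = \sqrt{7}$
$\frac{1}{\left(-1\right) 501 + r{\left(-12,-25 \right)}} = \frac{1}{\left(-1\right) 501 + \sqrt{7}} = \frac{1}{-501 + \sqrt{7}}$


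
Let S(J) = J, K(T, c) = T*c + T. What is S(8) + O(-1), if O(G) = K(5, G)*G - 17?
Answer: -9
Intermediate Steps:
K(T, c) = T + T*c
O(G) = -17 + G*(5 + 5*G) (O(G) = (5*(1 + G))*G - 17 = (5 + 5*G)*G - 17 = G*(5 + 5*G) - 17 = -17 + G*(5 + 5*G))
S(8) + O(-1) = 8 + (-17 + 5*(-1)*(1 - 1)) = 8 + (-17 + 5*(-1)*0) = 8 + (-17 + 0) = 8 - 17 = -9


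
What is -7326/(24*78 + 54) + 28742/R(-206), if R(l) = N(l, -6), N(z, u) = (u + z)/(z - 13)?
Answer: 336712501/11342 ≈ 29687.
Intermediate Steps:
N(z, u) = (u + z)/(-13 + z)
R(l) = (-6 + l)/(-13 + l)
-7326/(24*78 + 54) + 28742/R(-206) = -7326/(24*78 + 54) + 28742/(((-6 - 206)/(-13 - 206))) = -7326/(1872 + 54) + 28742/((-212/(-219))) = -7326/1926 + 28742/((-1/219*(-212))) = -7326*1/1926 + 28742/(212/219) = -407/107 + 28742*(219/212) = -407/107 + 3147249/106 = 336712501/11342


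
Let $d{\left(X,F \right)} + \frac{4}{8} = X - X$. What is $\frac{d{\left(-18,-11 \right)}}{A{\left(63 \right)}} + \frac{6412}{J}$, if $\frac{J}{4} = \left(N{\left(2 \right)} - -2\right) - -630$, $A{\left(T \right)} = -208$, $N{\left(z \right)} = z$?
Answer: $\frac{333741}{131872} \approx 2.5308$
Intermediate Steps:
$d{\left(X,F \right)} = - \frac{1}{2}$ ($d{\left(X,F \right)} = - \frac{1}{2} + \left(X - X\right) = - \frac{1}{2} + 0 = - \frac{1}{2}$)
$J = 2536$ ($J = 4 \left(\left(2 - -2\right) - -630\right) = 4 \left(\left(2 + 2\right) + 630\right) = 4 \left(4 + 630\right) = 4 \cdot 634 = 2536$)
$\frac{d{\left(-18,-11 \right)}}{A{\left(63 \right)}} + \frac{6412}{J} = - \frac{1}{2 \left(-208\right)} + \frac{6412}{2536} = \left(- \frac{1}{2}\right) \left(- \frac{1}{208}\right) + 6412 \cdot \frac{1}{2536} = \frac{1}{416} + \frac{1603}{634} = \frac{333741}{131872}$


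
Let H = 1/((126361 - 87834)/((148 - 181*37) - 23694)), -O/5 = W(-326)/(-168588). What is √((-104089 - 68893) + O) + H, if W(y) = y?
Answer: -30243/38527 + I*√136568882168418/28098 ≈ -0.78498 + 415.91*I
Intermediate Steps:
O = -815/84294 (O = -(-1630)/(-168588) = -(-1630)*(-1)/168588 = -5*163/84294 = -815/84294 ≈ -0.0096685)
H = -30243/38527 (H = 1/(38527/((148 - 6697) - 23694)) = 1/(38527/(-6549 - 23694)) = 1/(38527/(-30243)) = 1/(38527*(-1/30243)) = 1/(-38527/30243) = -30243/38527 ≈ -0.78498)
√((-104089 - 68893) + O) + H = √((-104089 - 68893) - 815/84294) - 30243/38527 = √(-172982 - 815/84294) - 30243/38527 = √(-14581345523/84294) - 30243/38527 = I*√136568882168418/28098 - 30243/38527 = -30243/38527 + I*√136568882168418/28098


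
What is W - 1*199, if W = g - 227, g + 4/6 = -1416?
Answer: -5528/3 ≈ -1842.7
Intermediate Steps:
g = -4250/3 (g = -2/3 - 1416 = -4250/3 ≈ -1416.7)
W = -4931/3 (W = -4250/3 - 227 = -4931/3 ≈ -1643.7)
W - 1*199 = -4931/3 - 1*199 = -4931/3 - 199 = -5528/3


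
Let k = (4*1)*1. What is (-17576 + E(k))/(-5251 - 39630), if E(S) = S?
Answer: 17572/44881 ≈ 0.39152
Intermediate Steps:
k = 4 (k = 4*1 = 4)
(-17576 + E(k))/(-5251 - 39630) = (-17576 + 4)/(-5251 - 39630) = -17572/(-44881) = -17572*(-1/44881) = 17572/44881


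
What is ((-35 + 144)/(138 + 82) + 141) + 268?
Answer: 90089/220 ≈ 409.50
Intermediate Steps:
((-35 + 144)/(138 + 82) + 141) + 268 = (109/220 + 141) + 268 = 31129/220 + 268 = 90089/220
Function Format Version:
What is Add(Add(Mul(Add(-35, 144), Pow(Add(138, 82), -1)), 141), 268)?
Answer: Rational(90089, 220) ≈ 409.50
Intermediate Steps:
Add(Add(Mul(Add(-35, 144), Pow(Add(138, 82), -1)), 141), 268) = Add(Add(Mul(109, Pow(220, -1)), 141), 268) = Add(Add(Mul(109, Rational(1, 220)), 141), 268) = Add(Add(Rational(109, 220), 141), 268) = Add(Rational(31129, 220), 268) = Rational(90089, 220)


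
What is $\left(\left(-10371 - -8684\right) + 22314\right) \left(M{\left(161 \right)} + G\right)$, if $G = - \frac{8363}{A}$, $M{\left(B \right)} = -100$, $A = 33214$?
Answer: $- \frac{68683021401}{33214} \approx -2.0679 \cdot 10^{6}$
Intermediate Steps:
$G = - \frac{8363}{33214} \approx -0.25179$
$\left(\left(-10371 - -8684\right) + 22314\right) \left(M{\left(161 \right)} + G\right) = \left(\left(-10371 - -8684\right) + 22314\right) \left(-100 - \frac{8363}{33214}\right) = \left(\left(-10371 + 8684\right) + 22314\right) \left(- \frac{3329763}{33214}\right) = \left(-1687 + 22314\right) \left(- \frac{3329763}{33214}\right) = 20627 \left(- \frac{3329763}{33214}\right) = - \frac{68683021401}{33214}$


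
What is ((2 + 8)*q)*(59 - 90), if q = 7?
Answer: -2170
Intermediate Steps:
((2 + 8)*q)*(59 - 90) = ((2 + 8)*7)*(59 - 90) = (10*7)*(-31) = 70*(-31) = -2170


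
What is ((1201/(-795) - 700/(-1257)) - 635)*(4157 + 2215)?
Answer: -449946872856/111035 ≈ -4.0523e+6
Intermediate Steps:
((1201/(-795) - 700/(-1257)) - 635)*(4157 + 2215) = ((1201*(-1/795) - 700*(-1/1257)) - 635)*6372 = ((-1201/795 + 700/1257) - 635)*6372 = (-317719/333105 - 635)*6372 = -211839394/333105*6372 = -449946872856/111035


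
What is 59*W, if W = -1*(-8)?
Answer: 472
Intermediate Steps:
W = 8
59*W = 59*8 = 472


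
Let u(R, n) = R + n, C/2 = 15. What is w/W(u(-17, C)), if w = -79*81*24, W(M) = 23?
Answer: -153576/23 ≈ -6677.2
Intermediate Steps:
C = 30 (C = 2*15 = 30)
w = -153576 (w = -6399*24 = -153576)
w/W(u(-17, C)) = -153576/23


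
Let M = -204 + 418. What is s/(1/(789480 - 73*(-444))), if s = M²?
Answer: 37639366032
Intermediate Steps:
M = 214
s = 45796 (s = 214² = 45796)
s/(1/(789480 - 73*(-444))) = 45796/(1/(789480 - 73*(-444))) = 45796/(1/(789480 + 32412)) = 45796/(1/821892) = 45796*821892 = 37639366032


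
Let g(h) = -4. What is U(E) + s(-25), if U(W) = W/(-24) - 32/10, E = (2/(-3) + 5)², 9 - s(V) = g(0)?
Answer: 9739/1080 ≈ 9.0176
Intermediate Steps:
s(V) = 13 (s(V) = 9 - 1*(-4) = 9 + 4 = 13)
E = 169/9 (E = (2*(-⅓) + 5)² = (-⅔ + 5)² = (13/3)² = 169/9 ≈ 18.778)
U(W) = -16/5 - W/24 (U(W) = W*(-1/24) - 32*⅒ = -W/24 - 16/5 = -16/5 - W/24)
U(E) + s(-25) = (-16/5 - 1/24*169/9) + 13 = (-16/5 - 169/216) + 13 = -4301/1080 + 13 = 9739/1080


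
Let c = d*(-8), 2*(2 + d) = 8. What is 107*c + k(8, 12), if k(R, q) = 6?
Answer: -1706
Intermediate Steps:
d = 2 (d = -2 + (½)*8 = -2 + 4 = 2)
c = -16 (c = 2*(-8) = -16)
107*c + k(8, 12) = 107*(-16) + 6 = -1712 + 6 = -1706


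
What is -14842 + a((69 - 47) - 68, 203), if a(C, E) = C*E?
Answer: -24180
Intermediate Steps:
-14842 + a((69 - 47) - 68, 203) = -14842 + ((69 - 47) - 68)*203 = -14842 + (22 - 68)*203 = -14842 - 46*203 = -14842 - 9338 = -24180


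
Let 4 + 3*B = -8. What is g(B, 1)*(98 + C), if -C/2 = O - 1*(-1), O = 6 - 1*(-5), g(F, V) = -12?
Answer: -888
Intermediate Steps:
B = -4 (B = -4/3 + (⅓)*(-8) = -4/3 - 8/3 = -4)
O = 11 (O = 6 + 5 = 11)
C = -24 (C = -2*(11 - 1*(-1)) = -2*(11 + 1) = -2*12 = -24)
g(B, 1)*(98 + C) = -12*(98 - 24) = -12*74 = -888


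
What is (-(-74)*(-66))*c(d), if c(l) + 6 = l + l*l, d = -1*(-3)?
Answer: -29304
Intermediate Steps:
d = 3
c(l) = -6 + l + l² (c(l) = -6 + (l + l*l) = -6 + (l + l²) = -6 + l + l²)
(-(-74)*(-66))*c(d) = (-(-74)*(-66))*(-6 + 3 + 3²) = (-74*66)*(-6 + 3 + 9) = -4884*6 = -29304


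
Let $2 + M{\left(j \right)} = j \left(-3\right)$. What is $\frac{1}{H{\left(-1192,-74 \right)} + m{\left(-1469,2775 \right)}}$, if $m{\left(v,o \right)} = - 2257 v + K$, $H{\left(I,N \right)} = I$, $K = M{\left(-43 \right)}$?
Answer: $\frac{1}{3314468} \approx 3.0171 \cdot 10^{-7}$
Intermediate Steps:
$M{\left(j \right)} = -2 - 3 j$ ($M{\left(j \right)} = -2 + j \left(-3\right) = -2 - 3 j$)
$K = 127$ ($K = -2 - -129 = -2 + 129 = 127$)
$m{\left(v,o \right)} = 127 - 2257 v$ ($m{\left(v,o \right)} = - 2257 v + 127 = 127 - 2257 v$)
$\frac{1}{H{\left(-1192,-74 \right)} + m{\left(-1469,2775 \right)}} = \frac{1}{-1192 + \left(127 - -3315533\right)} = \frac{1}{-1192 + \left(127 + 3315533\right)} = \frac{1}{-1192 + 3315660} = \frac{1}{3314468}$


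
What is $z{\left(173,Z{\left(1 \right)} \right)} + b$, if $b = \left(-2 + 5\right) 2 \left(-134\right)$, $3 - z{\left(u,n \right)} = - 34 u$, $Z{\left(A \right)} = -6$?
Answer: $5081$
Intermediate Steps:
$z{\left(u,n \right)} = 3 + 34 u$ ($z{\left(u,n \right)} = 3 - - 34 u = 3 + 34 u$)
$b = -804$ ($b = 3 \cdot 2 \left(-134\right) = 6 \left(-134\right) = -804$)
$z{\left(173,Z{\left(1 \right)} \right)} + b = \left(3 + 34 \cdot 173\right) - 804 = \left(3 + 5882\right) - 804 = 5885 - 804 = 5081$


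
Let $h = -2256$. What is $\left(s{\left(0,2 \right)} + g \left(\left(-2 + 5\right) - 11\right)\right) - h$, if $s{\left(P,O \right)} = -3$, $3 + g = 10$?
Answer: $2197$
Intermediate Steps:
$g = 7$ ($g = -3 + 10 = 7$)
$\left(s{\left(0,2 \right)} + g \left(\left(-2 + 5\right) - 11\right)\right) - h = \left(-3 + 7 \left(\left(-2 + 5\right) - 11\right)\right) - -2256 = \left(-3 + 7 \left(3 - 11\right)\right) + 2256 = \left(-3 + 7 \left(-8\right)\right) + 2256 = \left(-3 - 56\right) + 2256 = -59 + 2256 = 2197$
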